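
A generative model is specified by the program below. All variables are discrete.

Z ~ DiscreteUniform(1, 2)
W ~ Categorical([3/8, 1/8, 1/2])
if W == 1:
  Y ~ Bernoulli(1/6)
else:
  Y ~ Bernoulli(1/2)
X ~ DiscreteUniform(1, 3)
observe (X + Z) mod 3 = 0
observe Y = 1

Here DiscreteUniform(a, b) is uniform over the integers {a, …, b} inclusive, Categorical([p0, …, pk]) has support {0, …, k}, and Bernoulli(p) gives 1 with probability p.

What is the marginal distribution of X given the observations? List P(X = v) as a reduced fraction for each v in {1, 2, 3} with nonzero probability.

Enumerate traces; 6 have nonzero weight after conditioning:
  (Z=1, W=0, Y=1, X=2) weight 1/32
  (Z=1, W=1, Y=1, X=2) weight 1/288
  (Z=1, W=2, Y=1, X=2) weight 1/24
  (Z=2, W=0, Y=1, X=1) weight 1/32
  (Z=2, W=1, Y=1, X=1) weight 1/288
  (Z=2, W=2, Y=1, X=1) weight 1/24
Group by X:
  weight(X=1) = 11/144
  weight(X=2) = 11/144
Total weight = 11/144 + 11/144 = 11/72
P(X=1 | obs) = 11/144 / 11/72 = 1/2
P(X=2 | obs) = 11/144 / 11/72 = 1/2

P(X=1) = 1/2, P(X=2) = 1/2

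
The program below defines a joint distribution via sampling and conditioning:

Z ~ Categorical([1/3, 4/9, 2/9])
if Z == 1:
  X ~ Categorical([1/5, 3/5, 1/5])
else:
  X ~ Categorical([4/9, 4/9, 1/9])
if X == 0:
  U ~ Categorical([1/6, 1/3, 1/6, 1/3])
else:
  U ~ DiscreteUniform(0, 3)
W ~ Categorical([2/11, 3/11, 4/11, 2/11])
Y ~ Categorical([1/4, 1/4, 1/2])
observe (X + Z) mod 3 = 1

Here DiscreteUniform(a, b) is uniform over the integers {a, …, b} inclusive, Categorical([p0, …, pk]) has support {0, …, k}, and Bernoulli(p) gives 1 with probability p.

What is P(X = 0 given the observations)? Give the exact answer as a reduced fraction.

P(X = 0 | obs) = 18/53

Enumerate traces; 144 have nonzero weight after conditioning:
  (Z=0, X=1, U=0, W=0, Y=0) weight 1/594
  (Z=0, X=1, U=0, W=0, Y=1) weight 1/594
  (Z=0, X=1, U=0, W=0, Y=2) weight 1/297
  (Z=0, X=1, U=0, W=1, Y=0) weight 1/396
  (Z=0, X=1, U=0, W=1, Y=1) weight 1/396
  (Z=0, X=1, U=0, W=1, Y=2) weight 1/198
  (Z=0, X=1, U=0, W=2, Y=0) weight 1/297
  (Z=0, X=1, U=0, W=2, Y=1) weight 1/297
  (Z=1, X=0, U=0, W=0, Y=0) weight 1/1485
  (Z=2, X=2, U=0, W=0, Y=0) weight 1/3564
  … 134 more
Group by X:
  weight(X=0) = 4/45
  weight(X=1) = 4/27
  weight(X=2) = 2/81
Total weight = 4/45 + 4/27 + 2/81 = 106/405
P(X=0 | obs) = 4/45 / 106/405 = 18/53
P(X=1 | obs) = 4/27 / 106/405 = 30/53
P(X=2 | obs) = 2/81 / 106/405 = 5/53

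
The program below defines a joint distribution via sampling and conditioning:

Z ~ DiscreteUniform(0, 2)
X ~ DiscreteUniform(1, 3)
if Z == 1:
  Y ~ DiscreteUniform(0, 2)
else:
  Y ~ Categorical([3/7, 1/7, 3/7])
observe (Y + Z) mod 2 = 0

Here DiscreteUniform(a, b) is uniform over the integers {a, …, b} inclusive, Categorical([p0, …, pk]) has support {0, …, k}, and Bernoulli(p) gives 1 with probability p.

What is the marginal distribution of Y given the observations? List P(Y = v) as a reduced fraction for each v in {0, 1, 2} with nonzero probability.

Enumerate traces; 15 have nonzero weight after conditioning:
  (Z=0, X=1, Y=0) weight 1/21
  (Z=0, X=1, Y=2) weight 1/21
  (Z=0, X=2, Y=0) weight 1/21
  (Z=0, X=2, Y=2) weight 1/21
  (Z=0, X=3, Y=0) weight 1/21
  (Z=0, X=3, Y=2) weight 1/21
  (Z=1, X=1, Y=1) weight 1/27
  (Z=1, X=2, Y=1) weight 1/27
  … 7 more
Group by Y:
  weight(Y=0) = 2/7
  weight(Y=1) = 1/9
  weight(Y=2) = 2/7
Total weight = 2/7 + 1/9 + 2/7 = 43/63
P(Y=0 | obs) = 2/7 / 43/63 = 18/43
P(Y=1 | obs) = 1/9 / 43/63 = 7/43
P(Y=2 | obs) = 2/7 / 43/63 = 18/43

P(Y=0) = 18/43, P(Y=1) = 7/43, P(Y=2) = 18/43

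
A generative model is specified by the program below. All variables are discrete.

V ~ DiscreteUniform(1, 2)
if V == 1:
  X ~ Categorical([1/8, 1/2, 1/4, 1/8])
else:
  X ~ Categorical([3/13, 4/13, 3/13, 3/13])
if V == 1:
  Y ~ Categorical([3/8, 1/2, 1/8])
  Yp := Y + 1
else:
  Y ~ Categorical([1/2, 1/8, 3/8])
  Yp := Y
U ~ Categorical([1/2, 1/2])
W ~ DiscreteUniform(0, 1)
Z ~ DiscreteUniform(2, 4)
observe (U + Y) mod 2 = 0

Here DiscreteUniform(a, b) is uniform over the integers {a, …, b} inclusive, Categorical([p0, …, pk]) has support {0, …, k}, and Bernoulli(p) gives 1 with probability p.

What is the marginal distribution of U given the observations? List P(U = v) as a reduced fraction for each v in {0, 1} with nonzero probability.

P(U=0) = 11/16, P(U=1) = 5/16

Enumerate traces; 144 have nonzero weight after conditioning:
  (V=1, X=0, Y=0, U=0, W=0, Z=2) weight 1/512
  (V=1, X=0, Y=0, U=0, W=0, Z=3) weight 1/512
  (V=1, X=0, Y=0, U=0, W=0, Z=4) weight 1/512
  (V=1, X=0, Y=0, U=0, W=1, Z=2) weight 1/512
  (V=1, X=0, Y=0, U=0, W=1, Z=3) weight 1/512
  (V=1, X=0, Y=0, U=0, W=1, Z=4) weight 1/512
  (V=1, X=0, Y=1, U=1, W=0, Z=2) weight 1/384
  (V=1, X=0, Y=1, U=1, W=0, Z=3) weight 1/384
  … 136 more
Group by U:
  weight(U=0) = 11/32
  weight(U=1) = 5/32
Total weight = 11/32 + 5/32 = 1/2
P(U=0 | obs) = 11/32 / 1/2 = 11/16
P(U=1 | obs) = 5/32 / 1/2 = 5/16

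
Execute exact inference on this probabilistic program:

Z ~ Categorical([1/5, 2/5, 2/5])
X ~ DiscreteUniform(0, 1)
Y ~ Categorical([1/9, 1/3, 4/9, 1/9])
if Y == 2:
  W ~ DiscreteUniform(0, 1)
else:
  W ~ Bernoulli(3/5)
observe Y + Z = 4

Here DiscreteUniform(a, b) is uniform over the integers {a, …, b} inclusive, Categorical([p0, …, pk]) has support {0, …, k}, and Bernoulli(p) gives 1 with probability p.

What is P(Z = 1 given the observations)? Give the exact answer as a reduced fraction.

Enumerate traces; 8 have nonzero weight after conditioning:
  (Z=1, X=0, Y=3, W=0) weight 2/225
  (Z=1, X=0, Y=3, W=1) weight 1/75
  (Z=1, X=1, Y=3, W=0) weight 2/225
  (Z=1, X=1, Y=3, W=1) weight 1/75
  (Z=2, X=0, Y=2, W=0) weight 2/45
  (Z=2, X=0, Y=2, W=1) weight 2/45
  (Z=2, X=1, Y=2, W=0) weight 2/45
  (Z=2, X=1, Y=2, W=1) weight 2/45
Group by Z:
  weight(Z=1) = 2/45
  weight(Z=2) = 8/45
Total weight = 2/45 + 8/45 = 2/9
P(Z=1 | obs) = 2/45 / 2/9 = 1/5
P(Z=2 | obs) = 8/45 / 2/9 = 4/5

P(Z = 1 | obs) = 1/5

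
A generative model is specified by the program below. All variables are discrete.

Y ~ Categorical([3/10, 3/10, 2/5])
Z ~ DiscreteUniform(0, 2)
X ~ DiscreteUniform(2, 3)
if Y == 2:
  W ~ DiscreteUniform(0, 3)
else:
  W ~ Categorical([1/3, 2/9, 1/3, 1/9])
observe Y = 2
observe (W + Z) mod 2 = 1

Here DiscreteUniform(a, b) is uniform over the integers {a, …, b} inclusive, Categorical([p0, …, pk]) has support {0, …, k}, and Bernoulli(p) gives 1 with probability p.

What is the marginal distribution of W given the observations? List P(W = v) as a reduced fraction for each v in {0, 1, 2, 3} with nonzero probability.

Enumerate traces; 12 have nonzero weight after conditioning:
  (Y=2, Z=0, X=2, W=1) weight 1/60
  (Y=2, Z=0, X=2, W=3) weight 1/60
  (Y=2, Z=0, X=3, W=1) weight 1/60
  (Y=2, Z=0, X=3, W=3) weight 1/60
  (Y=2, Z=1, X=2, W=0) weight 1/60
  (Y=2, Z=1, X=2, W=2) weight 1/60
  (Y=2, Z=1, X=3, W=0) weight 1/60
  (Y=2, Z=1, X=3, W=2) weight 1/60
  … 4 more
Group by W:
  weight(W=0) = 1/30
  weight(W=1) = 1/15
  weight(W=2) = 1/30
  weight(W=3) = 1/15
Total weight = 1/30 + 1/15 + 1/30 + 1/15 = 1/5
P(W=0 | obs) = 1/30 / 1/5 = 1/6
P(W=1 | obs) = 1/15 / 1/5 = 1/3
P(W=2 | obs) = 1/30 / 1/5 = 1/6
P(W=3 | obs) = 1/15 / 1/5 = 1/3

P(W=0) = 1/6, P(W=1) = 1/3, P(W=2) = 1/6, P(W=3) = 1/3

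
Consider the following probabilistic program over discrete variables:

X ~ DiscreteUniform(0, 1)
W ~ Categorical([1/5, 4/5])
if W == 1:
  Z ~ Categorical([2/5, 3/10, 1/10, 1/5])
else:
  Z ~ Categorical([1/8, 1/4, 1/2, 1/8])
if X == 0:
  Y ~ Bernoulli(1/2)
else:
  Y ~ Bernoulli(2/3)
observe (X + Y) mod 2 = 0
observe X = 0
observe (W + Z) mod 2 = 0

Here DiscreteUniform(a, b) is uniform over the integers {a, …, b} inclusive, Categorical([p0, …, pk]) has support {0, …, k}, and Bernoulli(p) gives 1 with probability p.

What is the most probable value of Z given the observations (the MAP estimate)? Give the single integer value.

argmax_v P(Z = v | obs) = 1

Enumerate traces; 4 have nonzero weight after conditioning:
  (X=0, W=0, Z=0, Y=0) weight 1/160
  (X=0, W=0, Z=2, Y=0) weight 1/40
  (X=0, W=1, Z=1, Y=0) weight 3/50
  (X=0, W=1, Z=3, Y=0) weight 1/25
Group by Z:
  weight(Z=0) = 1/160
  weight(Z=1) = 3/50
  weight(Z=2) = 1/40
  weight(Z=3) = 1/25
Total weight = 1/160 + 3/50 + 1/40 + 1/25 = 21/160
P(Z=0 | obs) = 1/160 / 21/160 = 1/21
P(Z=1 | obs) = 3/50 / 21/160 = 16/35
P(Z=2 | obs) = 1/40 / 21/160 = 4/21
P(Z=3 | obs) = 1/25 / 21/160 = 32/105
argmax = 1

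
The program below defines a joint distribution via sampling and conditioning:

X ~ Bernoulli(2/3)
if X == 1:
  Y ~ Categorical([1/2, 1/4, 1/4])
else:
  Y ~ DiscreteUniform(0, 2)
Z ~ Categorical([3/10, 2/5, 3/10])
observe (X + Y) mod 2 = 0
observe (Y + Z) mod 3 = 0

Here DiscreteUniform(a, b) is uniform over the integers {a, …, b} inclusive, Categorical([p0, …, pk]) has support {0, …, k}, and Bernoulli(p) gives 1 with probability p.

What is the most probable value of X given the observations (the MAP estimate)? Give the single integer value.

Enumerate traces; 3 have nonzero weight after conditioning:
  (X=0, Y=0, Z=0) weight 1/30
  (X=0, Y=2, Z=1) weight 2/45
  (X=1, Y=1, Z=2) weight 1/20
Group by X:
  weight(X=0) = 7/90
  weight(X=1) = 1/20
Total weight = 7/90 + 1/20 = 23/180
P(X=0 | obs) = 7/90 / 23/180 = 14/23
P(X=1 | obs) = 1/20 / 23/180 = 9/23
argmax = 0

argmax_v P(X = v | obs) = 0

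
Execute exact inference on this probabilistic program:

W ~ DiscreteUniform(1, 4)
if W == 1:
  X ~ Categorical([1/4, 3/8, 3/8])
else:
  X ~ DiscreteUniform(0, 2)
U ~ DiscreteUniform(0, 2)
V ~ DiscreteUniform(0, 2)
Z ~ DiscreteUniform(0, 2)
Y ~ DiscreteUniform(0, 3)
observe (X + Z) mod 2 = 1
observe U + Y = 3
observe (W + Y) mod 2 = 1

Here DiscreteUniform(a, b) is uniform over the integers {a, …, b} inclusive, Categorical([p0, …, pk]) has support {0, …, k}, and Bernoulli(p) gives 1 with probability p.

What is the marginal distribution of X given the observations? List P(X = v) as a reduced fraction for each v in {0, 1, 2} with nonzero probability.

P(X=0) = 46/193, P(X=1) = 98/193, P(X=2) = 49/193

Enumerate traces; 72 have nonzero weight after conditioning:
  (W=1, X=0, U=1, V=0, Z=1, Y=2) weight 1/1728
  (W=1, X=0, U=1, V=1, Z=1, Y=2) weight 1/1728
  (W=1, X=0, U=1, V=2, Z=1, Y=2) weight 1/1728
  (W=1, X=1, U=1, V=0, Z=0, Y=2) weight 1/1152
  (W=1, X=1, U=1, V=0, Z=2, Y=2) weight 1/1152
  (W=1, X=1, U=1, V=1, Z=0, Y=2) weight 1/1152
  (W=1, X=1, U=1, V=1, Z=2, Y=2) weight 1/1152
  (W=1, X=1, U=1, V=2, Z=0, Y=2) weight 1/1152
  (W=1, X=2, U=1, V=0, Z=1, Y=2) weight 1/1152
  … 63 more
Group by X:
  weight(X=0) = 23/1728
  weight(X=1) = 49/1728
  weight(X=2) = 49/3456
Total weight = 23/1728 + 49/1728 + 49/3456 = 193/3456
P(X=0 | obs) = 23/1728 / 193/3456 = 46/193
P(X=1 | obs) = 49/1728 / 193/3456 = 98/193
P(X=2 | obs) = 49/3456 / 193/3456 = 49/193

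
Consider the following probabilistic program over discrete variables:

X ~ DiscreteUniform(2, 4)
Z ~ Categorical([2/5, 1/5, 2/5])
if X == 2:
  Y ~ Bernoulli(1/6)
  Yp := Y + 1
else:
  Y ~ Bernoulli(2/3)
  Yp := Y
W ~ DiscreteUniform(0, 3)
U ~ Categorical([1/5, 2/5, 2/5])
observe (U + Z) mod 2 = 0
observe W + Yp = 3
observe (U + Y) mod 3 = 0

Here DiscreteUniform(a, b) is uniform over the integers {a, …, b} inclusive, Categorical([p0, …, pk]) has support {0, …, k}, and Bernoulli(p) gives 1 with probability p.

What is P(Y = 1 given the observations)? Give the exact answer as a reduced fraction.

Enumerate traces; 12 have nonzero weight after conditioning:
  (X=2, Z=0, Y=0, W=2, U=0) weight 1/180
  (X=2, Z=0, Y=1, W=1, U=2) weight 1/450
  (X=2, Z=2, Y=0, W=2, U=0) weight 1/180
  (X=2, Z=2, Y=1, W=1, U=2) weight 1/450
  (X=3, Z=0, Y=0, W=3, U=0) weight 1/450
  (X=3, Z=0, Y=1, W=2, U=2) weight 2/225
  (X=3, Z=2, Y=0, W=3, U=0) weight 1/450
  (X=3, Z=2, Y=1, W=2, U=2) weight 2/225
  … 4 more
Group by Y:
  weight(Y=0) = 1/50
  weight(Y=1) = 1/25
Total weight = 1/50 + 1/25 = 3/50
P(Y=0 | obs) = 1/50 / 3/50 = 1/3
P(Y=1 | obs) = 1/25 / 3/50 = 2/3

P(Y = 1 | obs) = 2/3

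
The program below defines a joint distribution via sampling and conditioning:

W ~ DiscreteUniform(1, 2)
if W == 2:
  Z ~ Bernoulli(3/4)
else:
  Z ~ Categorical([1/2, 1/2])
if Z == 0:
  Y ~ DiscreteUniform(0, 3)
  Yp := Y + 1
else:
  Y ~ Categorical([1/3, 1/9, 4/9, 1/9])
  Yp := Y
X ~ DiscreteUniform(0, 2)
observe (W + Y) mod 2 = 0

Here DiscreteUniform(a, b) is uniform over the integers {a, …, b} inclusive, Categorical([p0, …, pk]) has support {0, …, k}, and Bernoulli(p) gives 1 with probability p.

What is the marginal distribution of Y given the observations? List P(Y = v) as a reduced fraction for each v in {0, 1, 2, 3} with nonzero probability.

Enumerate traces; 24 have nonzero weight after conditioning:
  (W=1, Z=0, Y=1, X=0) weight 1/48
  (W=1, Z=0, Y=1, X=1) weight 1/48
  (W=1, Z=0, Y=1, X=2) weight 1/48
  (W=1, Z=0, Y=3, X=0) weight 1/48
  (W=1, Z=0, Y=3, X=1) weight 1/48
  (W=1, Z=0, Y=3, X=2) weight 1/48
  (W=1, Z=1, Y=1, X=0) weight 1/108
  (W=1, Z=1, Y=1, X=1) weight 1/108
  (W=2, Z=0, Y=0, X=0) weight 1/96
  (W=2, Z=0, Y=2, X=0) weight 1/96
  … 14 more
Group by Y:
  weight(Y=0) = 5/32
  weight(Y=1) = 13/144
  weight(Y=2) = 19/96
  weight(Y=3) = 13/144
Total weight = 5/32 + 13/144 + 19/96 + 13/144 = 77/144
P(Y=0 | obs) = 5/32 / 77/144 = 45/154
P(Y=1 | obs) = 13/144 / 77/144 = 13/77
P(Y=2 | obs) = 19/96 / 77/144 = 57/154
P(Y=3 | obs) = 13/144 / 77/144 = 13/77

P(Y=0) = 45/154, P(Y=1) = 13/77, P(Y=2) = 57/154, P(Y=3) = 13/77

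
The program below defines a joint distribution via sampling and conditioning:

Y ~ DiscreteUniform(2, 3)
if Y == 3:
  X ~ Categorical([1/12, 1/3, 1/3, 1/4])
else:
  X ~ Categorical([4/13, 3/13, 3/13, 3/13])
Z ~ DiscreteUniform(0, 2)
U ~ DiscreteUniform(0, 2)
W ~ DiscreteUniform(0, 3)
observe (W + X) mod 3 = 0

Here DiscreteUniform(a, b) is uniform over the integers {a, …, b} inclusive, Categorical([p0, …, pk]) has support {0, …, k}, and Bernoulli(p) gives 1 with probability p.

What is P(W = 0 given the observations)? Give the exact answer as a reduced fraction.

Enumerate traces; 108 have nonzero weight after conditioning:
  (Y=2, X=0, Z=0, U=0, W=0) weight 1/234
  (Y=2, X=0, Z=0, U=0, W=3) weight 1/234
  (Y=2, X=0, Z=0, U=1, W=0) weight 1/234
  (Y=2, X=0, Z=0, U=1, W=3) weight 1/234
  (Y=2, X=0, Z=0, U=2, W=0) weight 1/234
  (Y=2, X=0, Z=0, U=2, W=3) weight 1/234
  (Y=2, X=0, Z=1, U=0, W=0) weight 1/234
  (Y=2, X=0, Z=1, U=0, W=3) weight 1/234
  (Y=2, X=1, Z=0, U=0, W=2) weight 1/312
  (Y=2, X=2, Z=0, U=0, W=1) weight 1/312
  … 98 more
Group by W:
  weight(W=0) = 17/156
  weight(W=1) = 11/156
  weight(W=2) = 11/156
  weight(W=3) = 17/156
Total weight = 17/156 + 11/156 + 11/156 + 17/156 = 14/39
P(W=0 | obs) = 17/156 / 14/39 = 17/56
P(W=1 | obs) = 11/156 / 14/39 = 11/56
P(W=2 | obs) = 11/156 / 14/39 = 11/56
P(W=3 | obs) = 17/156 / 14/39 = 17/56

P(W = 0 | obs) = 17/56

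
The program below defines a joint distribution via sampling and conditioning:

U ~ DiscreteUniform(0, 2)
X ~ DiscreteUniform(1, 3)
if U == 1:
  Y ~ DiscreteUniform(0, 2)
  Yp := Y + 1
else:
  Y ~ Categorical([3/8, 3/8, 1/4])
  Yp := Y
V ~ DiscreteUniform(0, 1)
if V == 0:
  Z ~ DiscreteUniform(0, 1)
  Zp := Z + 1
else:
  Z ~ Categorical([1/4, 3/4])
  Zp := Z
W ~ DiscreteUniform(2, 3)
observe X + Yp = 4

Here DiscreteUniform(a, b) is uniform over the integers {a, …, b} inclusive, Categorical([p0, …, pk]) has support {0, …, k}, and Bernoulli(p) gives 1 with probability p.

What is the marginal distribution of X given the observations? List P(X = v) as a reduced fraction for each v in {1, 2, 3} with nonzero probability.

P(X=1) = 4/27, P(X=2) = 10/27, P(X=3) = 13/27

Enumerate traces; 56 have nonzero weight after conditioning:
  (U=0, X=2, Y=2, V=0, Z=0, W=2) weight 1/288
  (U=0, X=2, Y=2, V=0, Z=0, W=3) weight 1/288
  (U=0, X=2, Y=2, V=0, Z=1, W=2) weight 1/288
  (U=0, X=2, Y=2, V=0, Z=1, W=3) weight 1/288
  (U=0, X=2, Y=2, V=1, Z=0, W=2) weight 1/576
  (U=0, X=2, Y=2, V=1, Z=0, W=3) weight 1/576
  (U=0, X=2, Y=2, V=1, Z=1, W=2) weight 1/192
  (U=0, X=2, Y=2, V=1, Z=1, W=3) weight 1/192
  (U=0, X=3, Y=1, V=0, Z=0, W=2) weight 1/192
  (U=1, X=1, Y=2, V=0, Z=0, W=2) weight 1/216
  … 46 more
Group by X:
  weight(X=1) = 1/27
  weight(X=2) = 5/54
  weight(X=3) = 13/108
Total weight = 1/27 + 5/54 + 13/108 = 1/4
P(X=1 | obs) = 1/27 / 1/4 = 4/27
P(X=2 | obs) = 5/54 / 1/4 = 10/27
P(X=3 | obs) = 13/108 / 1/4 = 13/27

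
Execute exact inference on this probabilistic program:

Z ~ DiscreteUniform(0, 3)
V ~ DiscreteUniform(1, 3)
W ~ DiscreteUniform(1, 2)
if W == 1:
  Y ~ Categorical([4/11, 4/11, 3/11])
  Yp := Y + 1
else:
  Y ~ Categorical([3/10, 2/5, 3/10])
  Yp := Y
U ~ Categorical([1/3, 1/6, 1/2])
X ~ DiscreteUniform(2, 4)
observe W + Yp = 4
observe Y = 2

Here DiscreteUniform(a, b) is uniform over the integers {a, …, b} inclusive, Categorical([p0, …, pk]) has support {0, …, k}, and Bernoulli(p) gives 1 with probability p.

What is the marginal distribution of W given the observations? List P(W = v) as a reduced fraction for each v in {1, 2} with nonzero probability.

Enumerate traces; 216 have nonzero weight after conditioning:
  (Z=0, V=1, W=1, Y=2, U=0, X=2) weight 1/792
  (Z=0, V=1, W=1, Y=2, U=0, X=3) weight 1/792
  (Z=0, V=1, W=1, Y=2, U=0, X=4) weight 1/792
  (Z=0, V=1, W=1, Y=2, U=1, X=2) weight 1/1584
  (Z=0, V=1, W=1, Y=2, U=1, X=3) weight 1/1584
  (Z=0, V=1, W=1, Y=2, U=1, X=4) weight 1/1584
  (Z=0, V=1, W=1, Y=2, U=2, X=2) weight 1/528
  (Z=0, V=1, W=1, Y=2, U=2, X=3) weight 1/528
  (Z=0, V=1, W=2, Y=2, U=0, X=2) weight 1/720
  … 207 more
Group by W:
  weight(W=1) = 3/22
  weight(W=2) = 3/20
Total weight = 3/22 + 3/20 = 63/220
P(W=1 | obs) = 3/22 / 63/220 = 10/21
P(W=2 | obs) = 3/20 / 63/220 = 11/21

P(W=1) = 10/21, P(W=2) = 11/21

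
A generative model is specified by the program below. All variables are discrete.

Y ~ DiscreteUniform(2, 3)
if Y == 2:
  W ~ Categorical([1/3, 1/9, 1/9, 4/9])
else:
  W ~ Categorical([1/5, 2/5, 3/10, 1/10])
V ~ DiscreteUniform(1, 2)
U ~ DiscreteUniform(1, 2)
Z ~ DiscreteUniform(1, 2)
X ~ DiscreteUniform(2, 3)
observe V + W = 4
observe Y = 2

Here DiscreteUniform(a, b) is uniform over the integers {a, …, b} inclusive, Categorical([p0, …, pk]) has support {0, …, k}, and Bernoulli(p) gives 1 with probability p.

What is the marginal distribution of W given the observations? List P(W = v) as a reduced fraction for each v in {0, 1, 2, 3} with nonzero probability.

Enumerate traces; 16 have nonzero weight after conditioning:
  (Y=2, W=2, V=2, U=1, Z=1, X=2) weight 1/288
  (Y=2, W=2, V=2, U=1, Z=1, X=3) weight 1/288
  (Y=2, W=2, V=2, U=1, Z=2, X=2) weight 1/288
  (Y=2, W=2, V=2, U=1, Z=2, X=3) weight 1/288
  (Y=2, W=2, V=2, U=2, Z=1, X=2) weight 1/288
  (Y=2, W=2, V=2, U=2, Z=1, X=3) weight 1/288
  (Y=2, W=2, V=2, U=2, Z=2, X=2) weight 1/288
  (Y=2, W=2, V=2, U=2, Z=2, X=3) weight 1/288
  (Y=2, W=3, V=1, U=1, Z=1, X=2) weight 1/72
  … 7 more
Group by W:
  weight(W=2) = 1/36
  weight(W=3) = 1/9
Total weight = 1/36 + 1/9 = 5/36
P(W=2 | obs) = 1/36 / 5/36 = 1/5
P(W=3 | obs) = 1/9 / 5/36 = 4/5

P(W=2) = 1/5, P(W=3) = 4/5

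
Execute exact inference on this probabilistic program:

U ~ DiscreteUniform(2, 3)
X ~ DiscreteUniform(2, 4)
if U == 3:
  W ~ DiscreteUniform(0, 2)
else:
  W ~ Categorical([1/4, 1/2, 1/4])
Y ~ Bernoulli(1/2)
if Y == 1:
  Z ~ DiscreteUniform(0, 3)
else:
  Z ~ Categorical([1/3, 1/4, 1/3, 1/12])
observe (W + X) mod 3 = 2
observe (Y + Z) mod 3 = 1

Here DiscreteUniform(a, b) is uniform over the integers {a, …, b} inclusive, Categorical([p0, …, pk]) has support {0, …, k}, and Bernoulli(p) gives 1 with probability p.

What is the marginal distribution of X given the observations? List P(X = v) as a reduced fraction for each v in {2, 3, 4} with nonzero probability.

P(X=2) = 7/24, P(X=3) = 7/24, P(X=4) = 5/12

Enumerate traces; 18 have nonzero weight after conditioning:
  (U=2, X=2, W=0, Y=0, Z=1) weight 1/192
  (U=2, X=2, W=0, Y=1, Z=0) weight 1/192
  (U=2, X=2, W=0, Y=1, Z=3) weight 1/192
  (U=2, X=3, W=2, Y=0, Z=1) weight 1/192
  (U=2, X=3, W=2, Y=1, Z=0) weight 1/192
  (U=2, X=3, W=2, Y=1, Z=3) weight 1/192
  (U=2, X=4, W=1, Y=0, Z=1) weight 1/96
  (U=2, X=4, W=1, Y=1, Z=0) weight 1/96
  … 10 more
Group by X:
  weight(X=2) = 7/192
  weight(X=3) = 7/192
  weight(X=4) = 5/96
Total weight = 7/192 + 7/192 + 5/96 = 1/8
P(X=2 | obs) = 7/192 / 1/8 = 7/24
P(X=3 | obs) = 7/192 / 1/8 = 7/24
P(X=4 | obs) = 5/96 / 1/8 = 5/12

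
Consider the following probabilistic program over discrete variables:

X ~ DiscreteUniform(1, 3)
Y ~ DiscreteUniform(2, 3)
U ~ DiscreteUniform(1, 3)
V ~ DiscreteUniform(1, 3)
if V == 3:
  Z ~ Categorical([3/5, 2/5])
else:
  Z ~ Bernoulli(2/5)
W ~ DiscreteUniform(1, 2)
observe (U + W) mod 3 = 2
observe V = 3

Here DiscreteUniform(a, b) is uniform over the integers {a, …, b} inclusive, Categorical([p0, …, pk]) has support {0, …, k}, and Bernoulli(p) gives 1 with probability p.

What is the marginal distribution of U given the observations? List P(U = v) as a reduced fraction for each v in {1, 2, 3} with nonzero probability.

P(U=1) = 1/2, P(U=3) = 1/2

Enumerate traces; 24 have nonzero weight after conditioning:
  (X=1, Y=2, U=1, V=3, Z=0, W=1) weight 1/180
  (X=1, Y=2, U=1, V=3, Z=1, W=1) weight 1/270
  (X=1, Y=2, U=3, V=3, Z=0, W=2) weight 1/180
  (X=1, Y=2, U=3, V=3, Z=1, W=2) weight 1/270
  (X=1, Y=3, U=1, V=3, Z=0, W=1) weight 1/180
  (X=1, Y=3, U=1, V=3, Z=1, W=1) weight 1/270
  (X=1, Y=3, U=3, V=3, Z=0, W=2) weight 1/180
  (X=1, Y=3, U=3, V=3, Z=1, W=2) weight 1/270
  … 16 more
Group by U:
  weight(U=1) = 1/18
  weight(U=3) = 1/18
Total weight = 1/18 + 1/18 = 1/9
P(U=1 | obs) = 1/18 / 1/9 = 1/2
P(U=3 | obs) = 1/18 / 1/9 = 1/2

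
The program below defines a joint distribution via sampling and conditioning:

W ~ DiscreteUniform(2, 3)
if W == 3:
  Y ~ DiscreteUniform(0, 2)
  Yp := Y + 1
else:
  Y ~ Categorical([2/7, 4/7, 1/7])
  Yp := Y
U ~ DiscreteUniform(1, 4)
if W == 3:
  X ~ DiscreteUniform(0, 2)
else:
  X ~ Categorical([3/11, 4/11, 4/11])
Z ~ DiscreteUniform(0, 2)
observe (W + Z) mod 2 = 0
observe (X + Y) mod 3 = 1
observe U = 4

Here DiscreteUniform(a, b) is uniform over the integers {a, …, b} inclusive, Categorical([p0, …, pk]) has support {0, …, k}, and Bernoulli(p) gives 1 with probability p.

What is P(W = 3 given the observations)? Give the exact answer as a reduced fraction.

Enumerate traces; 9 have nonzero weight after conditioning:
  (W=2, Y=0, U=4, X=1, Z=0) weight 1/231
  (W=2, Y=0, U=4, X=1, Z=2) weight 1/231
  (W=2, Y=1, U=4, X=0, Z=0) weight 1/154
  (W=2, Y=1, U=4, X=0, Z=2) weight 1/154
  (W=2, Y=2, U=4, X=2, Z=0) weight 1/462
  (W=2, Y=2, U=4, X=2, Z=2) weight 1/462
  (W=3, Y=0, U=4, X=1, Z=1) weight 1/216
  (W=3, Y=1, U=4, X=0, Z=1) weight 1/216
  … 1 more
Group by W:
  weight(W=2) = 2/77
  weight(W=3) = 1/72
Total weight = 2/77 + 1/72 = 221/5544
P(W=2 | obs) = 2/77 / 221/5544 = 144/221
P(W=3 | obs) = 1/72 / 221/5544 = 77/221

P(W = 3 | obs) = 77/221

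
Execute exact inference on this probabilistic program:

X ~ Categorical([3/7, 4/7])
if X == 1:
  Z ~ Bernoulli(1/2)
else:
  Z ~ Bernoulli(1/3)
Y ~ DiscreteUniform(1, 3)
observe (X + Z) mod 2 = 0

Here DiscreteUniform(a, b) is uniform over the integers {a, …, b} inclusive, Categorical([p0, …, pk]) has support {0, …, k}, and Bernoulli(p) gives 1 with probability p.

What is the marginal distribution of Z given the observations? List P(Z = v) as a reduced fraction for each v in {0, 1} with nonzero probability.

Enumerate traces; 6 have nonzero weight after conditioning:
  (X=0, Z=0, Y=1) weight 2/21
  (X=0, Z=0, Y=2) weight 2/21
  (X=0, Z=0, Y=3) weight 2/21
  (X=1, Z=1, Y=1) weight 2/21
  (X=1, Z=1, Y=2) weight 2/21
  (X=1, Z=1, Y=3) weight 2/21
Group by Z:
  weight(Z=0) = 2/7
  weight(Z=1) = 2/7
Total weight = 2/7 + 2/7 = 4/7
P(Z=0 | obs) = 2/7 / 4/7 = 1/2
P(Z=1 | obs) = 2/7 / 4/7 = 1/2

P(Z=0) = 1/2, P(Z=1) = 1/2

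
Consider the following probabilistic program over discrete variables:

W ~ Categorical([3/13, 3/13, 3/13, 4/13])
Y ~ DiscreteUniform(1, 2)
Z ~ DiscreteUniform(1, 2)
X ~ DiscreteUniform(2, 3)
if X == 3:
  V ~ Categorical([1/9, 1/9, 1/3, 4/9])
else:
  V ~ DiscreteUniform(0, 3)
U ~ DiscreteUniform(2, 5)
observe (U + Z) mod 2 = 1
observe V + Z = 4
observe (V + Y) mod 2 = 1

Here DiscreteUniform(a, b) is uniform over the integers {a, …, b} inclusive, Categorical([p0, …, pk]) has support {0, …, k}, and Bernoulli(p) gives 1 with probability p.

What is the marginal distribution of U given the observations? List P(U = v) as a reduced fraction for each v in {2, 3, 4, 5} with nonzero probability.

Enumerate traces; 32 have nonzero weight after conditioning:
  (W=0, Y=1, Z=2, X=2, V=2, U=3) weight 3/1664
  (W=0, Y=1, Z=2, X=2, V=2, U=5) weight 3/1664
  (W=0, Y=1, Z=2, X=3, V=2, U=3) weight 1/416
  (W=0, Y=1, Z=2, X=3, V=2, U=5) weight 1/416
  (W=0, Y=2, Z=1, X=2, V=3, U=2) weight 3/1664
  (W=0, Y=2, Z=1, X=2, V=3, U=4) weight 3/1664
  (W=0, Y=2, Z=1, X=3, V=3, U=2) weight 1/312
  (W=0, Y=2, Z=1, X=3, V=3, U=4) weight 1/312
  … 24 more
Group by U:
  weight(U=2) = 25/1152
  weight(U=3) = 7/384
  weight(U=4) = 25/1152
  weight(U=5) = 7/384
Total weight = 25/1152 + 7/384 + 25/1152 + 7/384 = 23/288
P(U=2 | obs) = 25/1152 / 23/288 = 25/92
P(U=3 | obs) = 7/384 / 23/288 = 21/92
P(U=4 | obs) = 25/1152 / 23/288 = 25/92
P(U=5 | obs) = 7/384 / 23/288 = 21/92

P(U=2) = 25/92, P(U=3) = 21/92, P(U=4) = 25/92, P(U=5) = 21/92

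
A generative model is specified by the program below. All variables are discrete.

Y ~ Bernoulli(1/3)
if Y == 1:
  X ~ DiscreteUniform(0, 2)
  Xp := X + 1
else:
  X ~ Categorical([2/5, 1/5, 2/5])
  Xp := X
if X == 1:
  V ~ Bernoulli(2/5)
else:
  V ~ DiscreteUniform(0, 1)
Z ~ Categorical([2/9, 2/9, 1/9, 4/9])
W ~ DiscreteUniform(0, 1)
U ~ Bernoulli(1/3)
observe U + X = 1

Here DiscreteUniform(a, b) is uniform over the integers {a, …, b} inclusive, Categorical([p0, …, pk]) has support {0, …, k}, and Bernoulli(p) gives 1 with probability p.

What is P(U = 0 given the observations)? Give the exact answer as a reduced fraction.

P(U = 0 | obs) = 22/39

Enumerate traces; 64 have nonzero weight after conditioning:
  (Y=0, X=0, V=0, Z=0, W=0, U=1) weight 2/405
  (Y=0, X=0, V=0, Z=0, W=1, U=1) weight 2/405
  (Y=0, X=0, V=0, Z=1, W=0, U=1) weight 2/405
  (Y=0, X=0, V=0, Z=1, W=1, U=1) weight 2/405
  (Y=0, X=0, V=0, Z=2, W=0, U=1) weight 1/405
  (Y=0, X=0, V=0, Z=2, W=1, U=1) weight 1/405
  (Y=0, X=0, V=0, Z=3, W=0, U=1) weight 4/405
  (Y=0, X=0, V=0, Z=3, W=1, U=1) weight 4/405
  (Y=0, X=1, V=0, Z=0, W=0, U=0) weight 4/675
  … 55 more
Group by U:
  weight(U=0) = 22/135
  weight(U=1) = 17/135
Total weight = 22/135 + 17/135 = 13/45
P(U=0 | obs) = 22/135 / 13/45 = 22/39
P(U=1 | obs) = 17/135 / 13/45 = 17/39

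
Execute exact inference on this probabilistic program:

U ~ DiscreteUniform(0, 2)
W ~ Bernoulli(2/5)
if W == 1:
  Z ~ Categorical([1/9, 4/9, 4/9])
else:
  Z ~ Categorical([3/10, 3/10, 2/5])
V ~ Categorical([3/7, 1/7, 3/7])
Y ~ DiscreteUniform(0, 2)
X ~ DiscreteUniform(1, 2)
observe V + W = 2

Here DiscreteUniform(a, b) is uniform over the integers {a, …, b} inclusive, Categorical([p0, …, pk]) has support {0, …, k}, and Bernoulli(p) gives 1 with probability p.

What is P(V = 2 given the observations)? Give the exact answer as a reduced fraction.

Enumerate traces; 108 have nonzero weight after conditioning:
  (U=0, W=0, Z=0, V=2, Y=0, X=1) weight 3/700
  (U=0, W=0, Z=0, V=2, Y=0, X=2) weight 3/700
  (U=0, W=0, Z=0, V=2, Y=1, X=1) weight 3/700
  (U=0, W=0, Z=0, V=2, Y=1, X=2) weight 3/700
  (U=0, W=0, Z=0, V=2, Y=2, X=1) weight 3/700
  (U=0, W=0, Z=0, V=2, Y=2, X=2) weight 3/700
  (U=0, W=0, Z=1, V=2, Y=0, X=1) weight 3/700
  (U=0, W=0, Z=1, V=2, Y=0, X=2) weight 3/700
  (U=0, W=1, Z=0, V=1, Y=0, X=1) weight 1/2835
  … 99 more
Group by V:
  weight(V=1) = 2/35
  weight(V=2) = 9/35
Total weight = 2/35 + 9/35 = 11/35
P(V=1 | obs) = 2/35 / 11/35 = 2/11
P(V=2 | obs) = 9/35 / 11/35 = 9/11

P(V = 2 | obs) = 9/11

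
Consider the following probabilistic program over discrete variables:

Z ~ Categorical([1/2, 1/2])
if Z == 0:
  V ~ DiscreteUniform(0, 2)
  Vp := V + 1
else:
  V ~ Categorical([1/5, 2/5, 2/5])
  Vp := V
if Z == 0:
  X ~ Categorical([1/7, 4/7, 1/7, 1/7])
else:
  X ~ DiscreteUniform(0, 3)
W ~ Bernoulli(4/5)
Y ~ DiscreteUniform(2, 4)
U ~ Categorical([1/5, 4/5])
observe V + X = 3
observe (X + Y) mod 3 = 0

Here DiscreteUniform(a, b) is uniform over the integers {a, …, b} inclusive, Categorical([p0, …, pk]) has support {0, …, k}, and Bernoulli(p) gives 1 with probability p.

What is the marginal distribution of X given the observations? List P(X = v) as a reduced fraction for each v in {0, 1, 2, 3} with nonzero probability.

P(X=1) = 122/225, P(X=2) = 62/225, P(X=3) = 41/225

Enumerate traces; 24 have nonzero weight after conditioning:
  (Z=0, V=0, X=3, W=0, Y=3, U=0) weight 1/3150
  (Z=0, V=0, X=3, W=0, Y=3, U=1) weight 2/1575
  (Z=0, V=0, X=3, W=1, Y=3, U=0) weight 2/1575
  (Z=0, V=0, X=3, W=1, Y=3, U=1) weight 8/1575
  (Z=0, V=1, X=2, W=0, Y=4, U=0) weight 1/3150
  (Z=0, V=1, X=2, W=0, Y=4, U=1) weight 2/1575
  (Z=0, V=1, X=2, W=1, Y=4, U=0) weight 2/1575
  (Z=0, V=1, X=2, W=1, Y=4, U=1) weight 8/1575
  (Z=0, V=2, X=1, W=0, Y=2, U=0) weight 2/1575
  … 15 more
Group by X:
  weight(X=1) = 61/1260
  weight(X=2) = 31/1260
  weight(X=3) = 41/2520
Total weight = 61/1260 + 31/1260 + 41/2520 = 5/56
P(X=1 | obs) = 61/1260 / 5/56 = 122/225
P(X=2 | obs) = 31/1260 / 5/56 = 62/225
P(X=3 | obs) = 41/2520 / 5/56 = 41/225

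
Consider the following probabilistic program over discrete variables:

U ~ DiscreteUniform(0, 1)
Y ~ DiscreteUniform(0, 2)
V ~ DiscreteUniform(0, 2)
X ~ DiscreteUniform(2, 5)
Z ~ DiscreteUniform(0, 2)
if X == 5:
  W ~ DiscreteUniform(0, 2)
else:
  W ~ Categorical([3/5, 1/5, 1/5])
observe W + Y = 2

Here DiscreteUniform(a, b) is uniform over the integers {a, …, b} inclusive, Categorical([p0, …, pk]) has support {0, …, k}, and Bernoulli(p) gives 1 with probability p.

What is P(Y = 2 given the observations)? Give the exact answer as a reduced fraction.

Enumerate traces; 216 have nonzero weight after conditioning:
  (U=0, Y=0, V=0, X=2, Z=0, W=2) weight 1/1080
  (U=0, Y=0, V=0, X=2, Z=1, W=2) weight 1/1080
  (U=0, Y=0, V=0, X=2, Z=2, W=2) weight 1/1080
  (U=0, Y=0, V=0, X=3, Z=0, W=2) weight 1/1080
  (U=0, Y=0, V=0, X=3, Z=1, W=2) weight 1/1080
  (U=0, Y=0, V=0, X=3, Z=2, W=2) weight 1/1080
  (U=0, Y=0, V=0, X=4, Z=0, W=2) weight 1/1080
  (U=0, Y=0, V=0, X=4, Z=1, W=2) weight 1/1080
  (U=0, Y=1, V=0, X=2, Z=0, W=1) weight 1/1080
  (U=0, Y=2, V=0, X=2, Z=0, W=0) weight 1/360
  … 206 more
Group by Y:
  weight(Y=0) = 7/90
  weight(Y=1) = 7/90
  weight(Y=2) = 8/45
Total weight = 7/90 + 7/90 + 8/45 = 1/3
P(Y=0 | obs) = 7/90 / 1/3 = 7/30
P(Y=1 | obs) = 7/90 / 1/3 = 7/30
P(Y=2 | obs) = 8/45 / 1/3 = 8/15

P(Y = 2 | obs) = 8/15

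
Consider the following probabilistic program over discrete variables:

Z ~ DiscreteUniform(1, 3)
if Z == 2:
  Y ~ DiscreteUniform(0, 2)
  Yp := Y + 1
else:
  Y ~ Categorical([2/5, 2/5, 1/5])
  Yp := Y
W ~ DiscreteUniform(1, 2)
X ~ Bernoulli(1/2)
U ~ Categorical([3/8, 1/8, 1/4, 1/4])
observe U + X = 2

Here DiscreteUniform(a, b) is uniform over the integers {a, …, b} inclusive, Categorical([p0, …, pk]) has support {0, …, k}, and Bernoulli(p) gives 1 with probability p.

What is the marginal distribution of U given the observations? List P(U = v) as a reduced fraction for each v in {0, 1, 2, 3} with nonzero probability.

Enumerate traces; 36 have nonzero weight after conditioning:
  (Z=1, Y=0, W=1, X=0, U=2) weight 1/120
  (Z=1, Y=0, W=1, X=1, U=1) weight 1/240
  (Z=1, Y=0, W=2, X=0, U=2) weight 1/120
  (Z=1, Y=0, W=2, X=1, U=1) weight 1/240
  (Z=1, Y=1, W=1, X=0, U=2) weight 1/120
  (Z=1, Y=1, W=1, X=1, U=1) weight 1/240
  (Z=1, Y=1, W=2, X=0, U=2) weight 1/120
  (Z=1, Y=1, W=2, X=1, U=1) weight 1/240
  … 28 more
Group by U:
  weight(U=1) = 1/16
  weight(U=2) = 1/8
Total weight = 1/16 + 1/8 = 3/16
P(U=1 | obs) = 1/16 / 3/16 = 1/3
P(U=2 | obs) = 1/8 / 3/16 = 2/3

P(U=1) = 1/3, P(U=2) = 2/3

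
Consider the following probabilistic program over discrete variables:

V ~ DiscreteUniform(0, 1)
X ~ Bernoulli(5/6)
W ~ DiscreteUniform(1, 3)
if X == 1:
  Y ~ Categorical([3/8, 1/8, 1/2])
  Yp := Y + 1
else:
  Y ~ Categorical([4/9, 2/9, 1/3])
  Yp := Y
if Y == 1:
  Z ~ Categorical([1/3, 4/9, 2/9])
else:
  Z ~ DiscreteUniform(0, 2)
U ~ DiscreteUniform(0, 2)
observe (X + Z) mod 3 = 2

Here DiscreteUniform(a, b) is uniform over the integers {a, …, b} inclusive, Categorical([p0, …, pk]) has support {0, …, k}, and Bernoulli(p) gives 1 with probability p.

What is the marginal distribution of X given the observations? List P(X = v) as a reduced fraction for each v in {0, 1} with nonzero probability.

Enumerate traces; 108 have nonzero weight after conditioning:
  (V=0, X=0, W=1, Y=0, Z=2, U=0) weight 1/729
  (V=0, X=0, W=1, Y=0, Z=2, U=1) weight 1/729
  (V=0, X=0, W=1, Y=0, Z=2, U=2) weight 1/729
  (V=0, X=0, W=1, Y=1, Z=2, U=0) weight 1/2187
  (V=0, X=0, W=1, Y=1, Z=2, U=1) weight 1/2187
  (V=0, X=0, W=1, Y=1, Z=2, U=2) weight 1/2187
  (V=0, X=0, W=1, Y=2, Z=2, U=0) weight 1/972
  (V=0, X=0, W=1, Y=2, Z=2, U=1) weight 1/972
  (V=0, X=1, W=1, Y=0, Z=1, U=0) weight 5/864
  … 99 more
Group by X:
  weight(X=0) = 25/486
  weight(X=1) = 125/432
Total weight = 25/486 + 125/432 = 1325/3888
P(X=0 | obs) = 25/486 / 1325/3888 = 8/53
P(X=1 | obs) = 125/432 / 1325/3888 = 45/53

P(X=0) = 8/53, P(X=1) = 45/53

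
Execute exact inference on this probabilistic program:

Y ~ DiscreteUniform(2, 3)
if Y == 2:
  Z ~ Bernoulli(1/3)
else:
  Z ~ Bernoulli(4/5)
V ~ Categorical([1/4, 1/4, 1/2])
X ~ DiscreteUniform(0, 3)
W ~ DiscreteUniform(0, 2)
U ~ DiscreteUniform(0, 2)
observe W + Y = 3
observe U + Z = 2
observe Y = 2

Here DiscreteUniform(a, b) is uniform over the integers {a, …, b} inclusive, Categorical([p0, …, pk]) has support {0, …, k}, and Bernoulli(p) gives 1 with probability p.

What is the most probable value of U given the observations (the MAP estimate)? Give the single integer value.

Enumerate traces; 24 have nonzero weight after conditioning:
  (Y=2, Z=0, V=0, X=0, W=1, U=2) weight 1/432
  (Y=2, Z=0, V=0, X=1, W=1, U=2) weight 1/432
  (Y=2, Z=0, V=0, X=2, W=1, U=2) weight 1/432
  (Y=2, Z=0, V=0, X=3, W=1, U=2) weight 1/432
  (Y=2, Z=0, V=1, X=0, W=1, U=2) weight 1/432
  (Y=2, Z=0, V=1, X=1, W=1, U=2) weight 1/432
  (Y=2, Z=0, V=1, X=2, W=1, U=2) weight 1/432
  (Y=2, Z=0, V=1, X=3, W=1, U=2) weight 1/432
  (Y=2, Z=1, V=0, X=0, W=1, U=1) weight 1/864
  … 15 more
Group by U:
  weight(U=1) = 1/54
  weight(U=2) = 1/27
Total weight = 1/54 + 1/27 = 1/18
P(U=1 | obs) = 1/54 / 1/18 = 1/3
P(U=2 | obs) = 1/27 / 1/18 = 2/3
argmax = 2

argmax_v P(U = v | obs) = 2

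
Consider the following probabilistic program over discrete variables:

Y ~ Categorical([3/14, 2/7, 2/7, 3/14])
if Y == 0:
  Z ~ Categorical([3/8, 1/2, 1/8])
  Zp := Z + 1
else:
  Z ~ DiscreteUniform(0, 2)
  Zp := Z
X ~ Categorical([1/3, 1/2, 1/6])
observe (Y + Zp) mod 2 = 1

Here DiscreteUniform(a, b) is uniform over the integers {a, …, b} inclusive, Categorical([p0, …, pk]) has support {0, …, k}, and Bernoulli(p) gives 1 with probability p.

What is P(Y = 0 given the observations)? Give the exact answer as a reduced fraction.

P(Y = 0 | obs) = 1/5

Enumerate traces; 21 have nonzero weight after conditioning:
  (Y=0, Z=0, X=0) weight 3/112
  (Y=0, Z=0, X=1) weight 9/224
  (Y=0, Z=0, X=2) weight 3/224
  (Y=0, Z=2, X=0) weight 1/112
  (Y=0, Z=2, X=1) weight 3/224
  (Y=0, Z=2, X=2) weight 1/224
  (Y=1, Z=0, X=0) weight 2/63
  (Y=1, Z=0, X=1) weight 1/21
  (Y=2, Z=1, X=0) weight 2/63
  (Y=3, Z=0, X=0) weight 1/42
  … 11 more
Group by Y:
  weight(Y=0) = 3/28
  weight(Y=1) = 4/21
  weight(Y=2) = 2/21
  weight(Y=3) = 1/7
Total weight = 3/28 + 4/21 + 2/21 + 1/7 = 15/28
P(Y=0 | obs) = 3/28 / 15/28 = 1/5
P(Y=1 | obs) = 4/21 / 15/28 = 16/45
P(Y=2 | obs) = 2/21 / 15/28 = 8/45
P(Y=3 | obs) = 1/7 / 15/28 = 4/15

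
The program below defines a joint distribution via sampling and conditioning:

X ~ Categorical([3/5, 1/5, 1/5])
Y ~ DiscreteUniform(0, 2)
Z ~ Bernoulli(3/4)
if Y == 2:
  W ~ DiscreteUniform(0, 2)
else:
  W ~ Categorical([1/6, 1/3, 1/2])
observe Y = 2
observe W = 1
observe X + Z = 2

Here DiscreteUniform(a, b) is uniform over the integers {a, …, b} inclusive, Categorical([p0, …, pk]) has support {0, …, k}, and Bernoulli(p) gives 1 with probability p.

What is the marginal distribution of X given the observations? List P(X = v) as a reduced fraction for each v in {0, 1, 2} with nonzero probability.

P(X=1) = 3/4, P(X=2) = 1/4

Enumerate traces; 2 have nonzero weight after conditioning:
  (X=1, Y=2, Z=1, W=1) weight 1/60
  (X=2, Y=2, Z=0, W=1) weight 1/180
Group by X:
  weight(X=1) = 1/60
  weight(X=2) = 1/180
Total weight = 1/60 + 1/180 = 1/45
P(X=1 | obs) = 1/60 / 1/45 = 3/4
P(X=2 | obs) = 1/180 / 1/45 = 1/4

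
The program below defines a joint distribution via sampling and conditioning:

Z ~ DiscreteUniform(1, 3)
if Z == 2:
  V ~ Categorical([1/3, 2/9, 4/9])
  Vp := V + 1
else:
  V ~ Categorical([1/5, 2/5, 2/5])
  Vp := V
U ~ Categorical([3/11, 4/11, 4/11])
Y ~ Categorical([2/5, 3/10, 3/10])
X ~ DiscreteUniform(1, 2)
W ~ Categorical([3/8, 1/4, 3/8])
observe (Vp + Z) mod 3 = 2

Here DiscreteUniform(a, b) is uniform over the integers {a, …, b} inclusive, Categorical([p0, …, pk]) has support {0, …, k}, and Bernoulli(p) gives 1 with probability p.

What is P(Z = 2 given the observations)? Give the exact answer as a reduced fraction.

Enumerate traces; 162 have nonzero weight after conditioning:
  (Z=1, V=1, U=0, Y=0, X=1, W=0) weight 3/1100
  (Z=1, V=1, U=0, Y=0, X=1, W=1) weight 1/550
  (Z=1, V=1, U=0, Y=0, X=1, W=2) weight 3/1100
  (Z=1, V=1, U=0, Y=0, X=2, W=0) weight 3/1100
  (Z=1, V=1, U=0, Y=0, X=2, W=1) weight 1/550
  (Z=1, V=1, U=0, Y=0, X=2, W=2) weight 3/1100
  (Z=1, V=1, U=0, Y=1, X=1, W=0) weight 9/4400
  (Z=1, V=1, U=0, Y=1, X=1, W=1) weight 3/2200
  (Z=2, V=2, U=0, Y=0, X=1, W=0) weight 1/330
  (Z=3, V=2, U=0, Y=0, X=1, W=0) weight 3/1100
  … 152 more
Group by Z:
  weight(Z=1) = 2/15
  weight(Z=2) = 4/27
  weight(Z=3) = 2/15
Total weight = 2/15 + 4/27 + 2/15 = 56/135
P(Z=1 | obs) = 2/15 / 56/135 = 9/28
P(Z=2 | obs) = 4/27 / 56/135 = 5/14
P(Z=3 | obs) = 2/15 / 56/135 = 9/28

P(Z = 2 | obs) = 5/14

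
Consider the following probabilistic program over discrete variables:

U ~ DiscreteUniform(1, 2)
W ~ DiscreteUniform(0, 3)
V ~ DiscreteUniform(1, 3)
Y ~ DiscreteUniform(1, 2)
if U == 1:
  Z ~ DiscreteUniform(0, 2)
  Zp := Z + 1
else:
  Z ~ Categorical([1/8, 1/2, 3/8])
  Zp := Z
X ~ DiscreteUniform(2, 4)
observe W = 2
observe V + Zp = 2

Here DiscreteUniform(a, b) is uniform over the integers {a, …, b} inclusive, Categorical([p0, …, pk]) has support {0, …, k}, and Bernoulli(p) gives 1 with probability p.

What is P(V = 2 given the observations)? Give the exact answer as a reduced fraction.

P(V = 2 | obs) = 3/23

Enumerate traces; 18 have nonzero weight after conditioning:
  (U=1, W=2, V=1, Y=1, Z=0, X=2) weight 1/432
  (U=1, W=2, V=1, Y=1, Z=0, X=3) weight 1/432
  (U=1, W=2, V=1, Y=1, Z=0, X=4) weight 1/432
  (U=1, W=2, V=1, Y=2, Z=0, X=2) weight 1/432
  (U=1, W=2, V=1, Y=2, Z=0, X=3) weight 1/432
  (U=1, W=2, V=1, Y=2, Z=0, X=4) weight 1/432
  (U=2, W=2, V=1, Y=1, Z=1, X=2) weight 1/288
  (U=2, W=2, V=1, Y=1, Z=1, X=3) weight 1/288
  (U=2, W=2, V=2, Y=1, Z=0, X=2) weight 1/1152
  … 9 more
Group by V:
  weight(V=1) = 5/144
  weight(V=2) = 1/192
Total weight = 5/144 + 1/192 = 23/576
P(V=1 | obs) = 5/144 / 23/576 = 20/23
P(V=2 | obs) = 1/192 / 23/576 = 3/23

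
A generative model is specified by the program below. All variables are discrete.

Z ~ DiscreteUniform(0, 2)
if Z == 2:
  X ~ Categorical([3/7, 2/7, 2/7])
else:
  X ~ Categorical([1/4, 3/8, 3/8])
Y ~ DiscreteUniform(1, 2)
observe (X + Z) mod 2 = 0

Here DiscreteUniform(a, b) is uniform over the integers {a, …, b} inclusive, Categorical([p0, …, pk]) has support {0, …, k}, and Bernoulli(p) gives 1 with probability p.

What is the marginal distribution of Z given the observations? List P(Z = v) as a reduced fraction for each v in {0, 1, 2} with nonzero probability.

Enumerate traces; 10 have nonzero weight after conditioning:
  (Z=0, X=0, Y=1) weight 1/24
  (Z=0, X=0, Y=2) weight 1/24
  (Z=0, X=2, Y=1) weight 1/16
  (Z=0, X=2, Y=2) weight 1/16
  (Z=1, X=1, Y=1) weight 1/16
  (Z=1, X=1, Y=2) weight 1/16
  (Z=2, X=0, Y=1) weight 1/14
  (Z=2, X=0, Y=2) weight 1/14
  … 2 more
Group by Z:
  weight(Z=0) = 5/24
  weight(Z=1) = 1/8
  weight(Z=2) = 5/21
Total weight = 5/24 + 1/8 + 5/21 = 4/7
P(Z=0 | obs) = 5/24 / 4/7 = 35/96
P(Z=1 | obs) = 1/8 / 4/7 = 7/32
P(Z=2 | obs) = 5/21 / 4/7 = 5/12

P(Z=0) = 35/96, P(Z=1) = 7/32, P(Z=2) = 5/12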